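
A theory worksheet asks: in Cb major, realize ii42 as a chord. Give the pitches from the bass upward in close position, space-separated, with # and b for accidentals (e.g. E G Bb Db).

Cb Db Fb Ab

In Cb major, scale degree 2 is Db, and the diatonic chord built there is a minor seventh chord.
Stacking thirds from Db gives Db-Fb-Ab-Cb.
With the 42 figure the chord is in third inversion; from the bass Cb upward in close position it reads Cb-Db-Fb-Ab.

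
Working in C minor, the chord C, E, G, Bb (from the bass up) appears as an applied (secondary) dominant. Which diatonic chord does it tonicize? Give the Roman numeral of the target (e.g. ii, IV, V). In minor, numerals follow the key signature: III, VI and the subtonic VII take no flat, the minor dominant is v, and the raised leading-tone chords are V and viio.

iv

The chord is a dominant seventh chord on C.
A dominant resolves down a perfect fifth: C → F. In C minor, F is scale degree 4, i.e. iv.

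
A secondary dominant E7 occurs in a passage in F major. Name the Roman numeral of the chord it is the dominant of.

iii

The chord is a dominant seventh chord on E.
A dominant resolves down a perfect fifth: E → A. In F major, A is scale degree 3, i.e. iii.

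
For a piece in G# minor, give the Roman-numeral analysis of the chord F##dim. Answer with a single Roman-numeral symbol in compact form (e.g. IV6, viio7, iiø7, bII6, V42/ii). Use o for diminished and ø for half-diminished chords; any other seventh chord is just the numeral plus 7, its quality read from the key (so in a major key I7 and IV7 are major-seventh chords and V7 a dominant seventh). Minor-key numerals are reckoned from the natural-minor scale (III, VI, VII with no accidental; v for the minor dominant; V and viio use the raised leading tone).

Stacked in thirds the chord is F##-A#-C#: a diminished triad on F##.
F## is scale degree 7 in G# minor, and a diminished triad on that degree is written viio.

viio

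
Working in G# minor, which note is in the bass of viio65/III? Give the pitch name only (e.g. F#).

The applied chord viio65/III is rooted on A#: A#-C#-E-G.
The figure 65 means first inversion — the third is in the bass.

C#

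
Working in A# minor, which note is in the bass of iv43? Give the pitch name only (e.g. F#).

iv in A# minor has root D#; the chord is D#-F#-A#-C#.
The figure 43 means second inversion — the fifth is in the bass.

A#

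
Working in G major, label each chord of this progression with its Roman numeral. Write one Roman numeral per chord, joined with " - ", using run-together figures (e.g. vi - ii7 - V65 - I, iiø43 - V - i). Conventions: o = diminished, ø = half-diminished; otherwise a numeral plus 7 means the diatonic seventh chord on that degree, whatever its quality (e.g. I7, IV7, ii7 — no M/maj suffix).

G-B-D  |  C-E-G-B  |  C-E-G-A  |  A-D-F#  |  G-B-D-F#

G-B-D: root G is the tonic; major triad there is I.
C-E-G-B: root C is the subdominant; major seventh chord there is IV7.
C-E-G-A: minor seventh chord on A = scale degree 2 → ii65.
A-D-F#: root D is the dominant; major triad there is V64.
G-B-D-F#: major seventh chord on G = scale degree 1 → I7.

I - IV7 - ii65 - V64 - I7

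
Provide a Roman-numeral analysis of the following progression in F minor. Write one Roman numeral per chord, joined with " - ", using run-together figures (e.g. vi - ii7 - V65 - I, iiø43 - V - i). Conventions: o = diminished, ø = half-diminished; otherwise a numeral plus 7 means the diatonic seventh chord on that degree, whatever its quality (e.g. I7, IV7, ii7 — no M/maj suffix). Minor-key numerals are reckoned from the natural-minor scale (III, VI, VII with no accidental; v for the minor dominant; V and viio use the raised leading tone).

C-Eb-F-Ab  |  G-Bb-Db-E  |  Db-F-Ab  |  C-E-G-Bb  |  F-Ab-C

i43 - viio65 - VI - V7 - i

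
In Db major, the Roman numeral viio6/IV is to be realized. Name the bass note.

Ab

The applied chord viio6/IV is rooted on F: F-Ab-Cb.
The figure 6 means first inversion — the third is in the bass.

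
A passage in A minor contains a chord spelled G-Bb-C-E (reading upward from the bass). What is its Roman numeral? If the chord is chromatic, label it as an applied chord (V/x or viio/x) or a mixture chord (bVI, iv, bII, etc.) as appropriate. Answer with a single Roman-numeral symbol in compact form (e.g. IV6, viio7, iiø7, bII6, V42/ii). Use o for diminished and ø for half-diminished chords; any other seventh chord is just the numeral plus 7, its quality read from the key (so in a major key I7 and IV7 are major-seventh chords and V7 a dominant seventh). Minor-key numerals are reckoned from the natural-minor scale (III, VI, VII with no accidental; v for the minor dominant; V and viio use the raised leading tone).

The pitches C-E-G-Bb form a dominant seventh chord rooted on C.
C is not a diatonic chord root with this quality in A minor, but it lies a perfect fifth above F (VI), so the chord functions as an applied dominant of VI.
With G in the bass the chord is in second inversion, so the figured bass is 43.

V43/VI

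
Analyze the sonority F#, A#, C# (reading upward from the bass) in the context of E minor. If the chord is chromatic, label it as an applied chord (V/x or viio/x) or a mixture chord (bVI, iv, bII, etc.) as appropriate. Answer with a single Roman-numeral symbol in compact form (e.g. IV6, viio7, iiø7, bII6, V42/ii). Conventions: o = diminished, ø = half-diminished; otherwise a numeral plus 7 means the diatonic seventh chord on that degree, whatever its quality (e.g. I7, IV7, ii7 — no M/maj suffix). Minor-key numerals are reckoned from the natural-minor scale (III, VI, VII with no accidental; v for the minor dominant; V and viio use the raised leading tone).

V/V

Stacked in thirds the chord is F#-A#-C#: a major triad on F#.
F# is not a diatonic chord root with this quality in E minor, but it lies a perfect fifth above B (V), so the chord functions as an applied dominant of V.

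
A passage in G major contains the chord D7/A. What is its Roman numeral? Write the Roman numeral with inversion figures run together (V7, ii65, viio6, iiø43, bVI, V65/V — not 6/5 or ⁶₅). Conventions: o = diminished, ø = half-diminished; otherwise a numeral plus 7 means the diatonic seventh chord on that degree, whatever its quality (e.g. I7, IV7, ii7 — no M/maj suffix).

V43

Stacked in thirds the chord is D-F#-A-C: a dominant seventh chord on D.
In G major, D is the dominant; the diatonic dominant seventh chord there is V7.
With A in the bass the chord is in second inversion, so the figured bass is 43.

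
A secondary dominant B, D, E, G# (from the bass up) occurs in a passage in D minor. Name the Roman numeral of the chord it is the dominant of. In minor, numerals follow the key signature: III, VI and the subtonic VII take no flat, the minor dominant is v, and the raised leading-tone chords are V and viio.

The chord is a dominant seventh chord on E.
A dominant resolves down a perfect fifth: E → A. In D minor, A is scale degree 5, i.e. V.

V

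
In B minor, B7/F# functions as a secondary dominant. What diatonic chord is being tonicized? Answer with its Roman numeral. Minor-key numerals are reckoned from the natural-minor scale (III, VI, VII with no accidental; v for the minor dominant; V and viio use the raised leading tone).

iv

The chord is a dominant seventh chord on B.
A dominant resolves down a perfect fifth: B → E. In B minor, E is scale degree 4, i.e. iv.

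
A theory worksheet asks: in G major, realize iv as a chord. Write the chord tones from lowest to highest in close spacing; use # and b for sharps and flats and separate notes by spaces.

C Eb G

iv is the minor subdominant, borrowed from the parallel minor. In G major that root is C.
So the chord is C-Eb-G, a minor triad.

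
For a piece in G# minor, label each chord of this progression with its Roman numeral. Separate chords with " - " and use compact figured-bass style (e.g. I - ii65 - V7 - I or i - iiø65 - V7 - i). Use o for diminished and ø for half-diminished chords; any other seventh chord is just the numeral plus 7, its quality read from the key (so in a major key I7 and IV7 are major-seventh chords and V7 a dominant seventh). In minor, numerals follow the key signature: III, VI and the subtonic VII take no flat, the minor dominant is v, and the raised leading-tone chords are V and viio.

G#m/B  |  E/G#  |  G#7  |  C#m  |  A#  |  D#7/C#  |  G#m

i6 - VI6 - V7/iv - iv - V/V - V42 - i

G#m/B: minor triad on G# = scale degree 1 → i6.
E/G#: major triad on E = scale degree 6 → VI6.
G#7 is the secondary dominant of iv (dominant seventh chord on G#): V7/iv.
C#m: root C# is the subdominant; minor triad there is iv.
A#: a major triad on A#, the applied dominant of V → V/V.
D#7/C# has root D#, degree 5 in G# minor, so V42.
G#m: root G# is the tonic; minor triad there is i.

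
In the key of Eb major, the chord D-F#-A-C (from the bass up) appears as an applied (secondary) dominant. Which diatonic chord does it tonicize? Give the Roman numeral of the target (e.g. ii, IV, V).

iii

The chord is a dominant seventh chord on D.
A dominant resolves down a perfect fifth: D → G. In Eb major, G is scale degree 3, i.e. iii.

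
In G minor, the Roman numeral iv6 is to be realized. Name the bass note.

Eb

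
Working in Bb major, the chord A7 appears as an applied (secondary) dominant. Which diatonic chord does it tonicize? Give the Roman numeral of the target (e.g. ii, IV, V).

iii

The chord is a dominant seventh chord on A.
A dominant resolves down a perfect fifth: A → D. In Bb major, D is scale degree 3, i.e. iii.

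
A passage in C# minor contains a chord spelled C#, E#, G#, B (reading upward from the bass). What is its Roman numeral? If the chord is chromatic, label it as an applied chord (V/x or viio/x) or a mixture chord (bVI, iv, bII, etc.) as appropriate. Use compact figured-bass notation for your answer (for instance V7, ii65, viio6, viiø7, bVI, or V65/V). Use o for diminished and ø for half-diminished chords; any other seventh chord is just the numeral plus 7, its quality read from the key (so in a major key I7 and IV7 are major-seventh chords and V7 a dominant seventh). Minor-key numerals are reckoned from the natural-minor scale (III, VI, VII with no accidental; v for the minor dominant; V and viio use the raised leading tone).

V7/iv

The pitches C#-E#-G#-B form a dominant seventh chord rooted on C#.
C# is not a diatonic chord root with this quality in C# minor, but it lies a perfect fifth above F# (iv), so the chord functions as an applied dominant of iv.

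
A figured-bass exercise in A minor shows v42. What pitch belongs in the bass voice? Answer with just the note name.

D

v in A minor has root E; the chord is E-G-B-D.
The figure 42 means third inversion — the seventh is in the bass.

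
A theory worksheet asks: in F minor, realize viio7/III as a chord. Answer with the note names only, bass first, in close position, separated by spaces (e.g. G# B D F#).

viio7/III is a secondary leading-tone chord. The target III is Ab in F minor; the applied chord is rooted a semitone below, on G.
Building a fully diminished seventh chord on G gives G-Bb-Db-Fb.

G Bb Db Fb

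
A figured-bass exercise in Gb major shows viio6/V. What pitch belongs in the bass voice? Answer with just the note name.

The applied chord viio6/V is rooted on C: C-Eb-Gb.
The figure 6 means first inversion — the third is in the bass.

Eb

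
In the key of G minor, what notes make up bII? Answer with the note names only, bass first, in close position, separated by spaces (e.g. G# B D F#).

Scale degree 2 in G minor is A; lowering it a half step gives Ab. bII is the Neapolitan chord — a major triad on the lowered second degree.
So the chord is Ab-C-Eb, a major triad.

Ab C Eb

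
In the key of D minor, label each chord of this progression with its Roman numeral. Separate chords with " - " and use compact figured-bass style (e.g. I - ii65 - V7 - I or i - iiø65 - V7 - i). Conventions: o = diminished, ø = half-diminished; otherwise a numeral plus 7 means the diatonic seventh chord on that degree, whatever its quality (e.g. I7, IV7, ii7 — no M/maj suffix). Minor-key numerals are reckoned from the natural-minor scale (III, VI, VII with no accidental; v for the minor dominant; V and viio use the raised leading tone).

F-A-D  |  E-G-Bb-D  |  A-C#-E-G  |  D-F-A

i6 - iiø7 - V7 - i

F-A-D: root D is the tonic; minor triad there is i6.
E-G-Bb-D: root E is the supertonic; half-diminished seventh chord there is iiø7.
A-C#-E-G: dominant seventh chord on A = scale degree 5 → V7.
D-F-A has root D, degree 1 in D minor, so i.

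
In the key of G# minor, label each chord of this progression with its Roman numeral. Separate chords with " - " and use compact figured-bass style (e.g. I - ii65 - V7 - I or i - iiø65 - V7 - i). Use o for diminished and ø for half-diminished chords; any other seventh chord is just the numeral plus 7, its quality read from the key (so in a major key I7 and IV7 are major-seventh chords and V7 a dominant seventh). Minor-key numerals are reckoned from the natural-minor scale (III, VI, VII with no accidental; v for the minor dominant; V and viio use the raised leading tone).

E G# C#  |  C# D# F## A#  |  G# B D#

iv6 - V42 - i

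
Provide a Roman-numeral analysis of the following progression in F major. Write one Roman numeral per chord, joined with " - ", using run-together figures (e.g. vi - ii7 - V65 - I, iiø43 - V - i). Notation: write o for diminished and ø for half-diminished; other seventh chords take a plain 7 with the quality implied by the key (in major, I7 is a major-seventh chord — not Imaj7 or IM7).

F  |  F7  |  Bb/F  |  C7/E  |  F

I - V7/IV - IV64 - V65 - I

F: root F is the tonic; major triad there is I.
F7: a dominant seventh chord on F, the applied dominant of IV → V7/IV.
Bb/F: major triad on Bb = scale degree 4 → IV64.
C7/E: dominant seventh chord on C = scale degree 5 → V65.
F: root F is the tonic; major triad there is I.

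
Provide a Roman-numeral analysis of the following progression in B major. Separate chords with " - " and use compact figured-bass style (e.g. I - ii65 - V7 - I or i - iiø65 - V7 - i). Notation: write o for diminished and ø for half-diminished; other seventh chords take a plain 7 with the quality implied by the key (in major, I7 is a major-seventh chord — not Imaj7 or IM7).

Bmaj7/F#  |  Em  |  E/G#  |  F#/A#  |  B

I43 - iv - IV6 - V6 - I

Bmaj7/F#: major seventh chord on B = scale degree 1 → I43.
Em is non-diatonic — iv, a mixture chord from B minor.
E/G#: major triad on E = scale degree 4 → IV6.
F#/A#: root F# is the dominant; major triad there is V6.
B: major triad on B = scale degree 1 → I.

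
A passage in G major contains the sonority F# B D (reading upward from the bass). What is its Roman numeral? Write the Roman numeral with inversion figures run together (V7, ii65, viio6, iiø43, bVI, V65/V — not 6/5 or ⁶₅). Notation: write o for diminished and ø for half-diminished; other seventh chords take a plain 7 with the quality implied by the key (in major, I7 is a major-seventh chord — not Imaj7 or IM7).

iii64

Stacked in thirds the chord is B-D-F#: a minor triad on B.
In G major, B is the mediant; the diatonic minor triad there is iii.
With F# in the bass the chord is in second inversion, so the figured bass is 64.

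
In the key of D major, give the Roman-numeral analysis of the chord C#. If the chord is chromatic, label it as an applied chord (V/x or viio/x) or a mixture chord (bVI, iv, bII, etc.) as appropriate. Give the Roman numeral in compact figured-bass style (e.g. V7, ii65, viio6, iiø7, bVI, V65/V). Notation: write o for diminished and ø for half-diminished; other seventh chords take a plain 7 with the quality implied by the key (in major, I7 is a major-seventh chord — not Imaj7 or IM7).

V/iii

The pitches C#-E#-G# form a major triad rooted on C#.
C# is not a diatonic chord root with this quality in D major, but it lies a perfect fifth above F# (iii), so the chord functions as an applied dominant of iii.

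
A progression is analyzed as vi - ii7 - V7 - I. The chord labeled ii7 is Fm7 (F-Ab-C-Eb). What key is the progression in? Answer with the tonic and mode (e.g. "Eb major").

Eb major

ii7 is given as F-Ab-C-Eb — a minor seventh chord with root F.
Counting down one scale step from F places the tonic on Eb; a minor seventh chord on degree 2 is diatonic only in major.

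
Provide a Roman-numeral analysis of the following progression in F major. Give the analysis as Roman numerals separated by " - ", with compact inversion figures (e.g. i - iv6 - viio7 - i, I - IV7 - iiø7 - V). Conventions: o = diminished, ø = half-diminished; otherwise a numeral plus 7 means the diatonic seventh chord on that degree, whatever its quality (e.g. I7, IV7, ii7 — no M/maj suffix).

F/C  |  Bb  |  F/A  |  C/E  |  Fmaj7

F/C: major triad on F = scale degree 1 → I64.
Bb has root Bb, degree 4 in F major, so IV.
F/A: root F is the tonic; major triad there is I6.
C/E: root C is the dominant; major triad there is V6.
Fmaj7 has root F, degree 1 in F major, so I7.

I64 - IV - I6 - V6 - I7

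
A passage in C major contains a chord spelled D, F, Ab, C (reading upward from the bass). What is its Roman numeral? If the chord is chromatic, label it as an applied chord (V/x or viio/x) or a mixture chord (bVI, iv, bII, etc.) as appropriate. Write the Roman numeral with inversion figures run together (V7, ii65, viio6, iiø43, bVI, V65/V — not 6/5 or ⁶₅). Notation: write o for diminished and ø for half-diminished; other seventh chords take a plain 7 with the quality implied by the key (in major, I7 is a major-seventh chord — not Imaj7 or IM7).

iiø7

Stacked in thirds the chord is D-F-Ab-C: a half-diminished seventh chord on D.
D is the second degree of C major. This is the half-diminished supertonic seventh, borrowed from the parallel minor.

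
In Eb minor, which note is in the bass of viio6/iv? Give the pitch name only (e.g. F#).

The applied chord viio6/iv is rooted on G: G-Bb-Db.
The figure 6 means first inversion — the third is in the bass.

Bb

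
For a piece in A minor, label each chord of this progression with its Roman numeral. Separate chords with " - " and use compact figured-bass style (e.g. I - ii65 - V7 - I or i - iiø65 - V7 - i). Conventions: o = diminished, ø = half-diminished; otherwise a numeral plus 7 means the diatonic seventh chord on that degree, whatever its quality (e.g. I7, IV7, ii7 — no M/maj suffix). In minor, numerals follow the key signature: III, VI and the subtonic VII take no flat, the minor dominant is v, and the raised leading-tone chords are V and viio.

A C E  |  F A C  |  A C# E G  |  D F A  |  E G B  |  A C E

i - VI - V7/iv - iv - v - i

A-C-E: root A is the tonic; minor triad there is i.
F-A-C: major triad on F = scale degree 6 → VI.
A-C#-E-G is the secondary dominant of iv (dominant seventh chord on A): V7/iv.
D-F-A has root D, degree 4 in A minor, so iv.
E-G-B has root E, degree 5 in A minor, so v.
A-C-E has root A, degree 1 in A minor, so i.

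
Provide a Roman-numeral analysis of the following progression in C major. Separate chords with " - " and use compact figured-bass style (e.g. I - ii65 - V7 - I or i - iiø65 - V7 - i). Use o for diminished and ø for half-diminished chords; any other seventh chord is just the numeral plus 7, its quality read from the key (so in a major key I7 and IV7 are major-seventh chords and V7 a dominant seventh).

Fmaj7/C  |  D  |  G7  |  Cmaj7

Fmaj7/C has root F, degree 4 in C major, so IV43.
D: a major triad on D, the applied dominant of V → V/V.
G7: root G is the dominant; dominant seventh chord there is V7.
Cmaj7: major seventh chord on C = scale degree 1 → I7.

IV43 - V/V - V7 - I7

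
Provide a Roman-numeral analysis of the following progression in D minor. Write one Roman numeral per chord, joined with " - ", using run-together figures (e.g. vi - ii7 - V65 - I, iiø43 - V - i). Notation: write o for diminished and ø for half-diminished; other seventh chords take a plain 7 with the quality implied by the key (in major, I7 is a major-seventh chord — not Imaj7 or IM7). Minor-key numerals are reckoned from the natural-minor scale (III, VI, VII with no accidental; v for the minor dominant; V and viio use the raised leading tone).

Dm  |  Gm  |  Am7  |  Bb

i - iv - v7 - VI

Dm: root D is the tonic; minor triad there is i.
Gm: root G is the subdominant; minor triad there is iv.
Am7: root A is the dominant; minor seventh chord there is v7.
Bb: root Bb is the submediant; major triad there is VI.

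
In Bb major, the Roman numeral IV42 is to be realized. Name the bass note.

D

IV in Bb major has root Eb; the chord is Eb-G-Bb-D.
The figure 42 means third inversion — the seventh is in the bass.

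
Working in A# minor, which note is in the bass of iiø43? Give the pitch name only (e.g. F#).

F#

iiø in A# minor has root B#; the chord is B#-D#-F#-A#.
The figure 43 means second inversion — the fifth is in the bass.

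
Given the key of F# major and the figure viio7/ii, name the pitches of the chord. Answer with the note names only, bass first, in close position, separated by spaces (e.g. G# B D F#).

F## A# C# E

The slash marks an applied leading-tone chord: viio of ii. In F# major, ii is G#, so the leading tone to it is F##, a half step below.
Building a fully diminished seventh chord on F## gives F##-A#-C#-E.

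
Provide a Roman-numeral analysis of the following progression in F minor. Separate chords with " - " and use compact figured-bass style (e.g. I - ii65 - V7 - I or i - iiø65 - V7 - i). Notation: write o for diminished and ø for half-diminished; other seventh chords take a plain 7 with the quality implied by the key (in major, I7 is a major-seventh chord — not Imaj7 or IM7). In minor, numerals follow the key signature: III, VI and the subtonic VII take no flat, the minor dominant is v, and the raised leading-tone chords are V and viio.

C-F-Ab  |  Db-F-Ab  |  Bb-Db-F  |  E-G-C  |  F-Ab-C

C-F-Ab: minor triad on F = scale degree 1 → i64.
Db-F-Ab has root Db, degree 6 in F minor, so VI.
Bb-Db-F: root Bb is the subdominant; minor triad there is iv.
E-G-C has root C, degree 5 in F minor, so V6.
F-Ab-C: minor triad on F = scale degree 1 → i.

i64 - VI - iv - V6 - i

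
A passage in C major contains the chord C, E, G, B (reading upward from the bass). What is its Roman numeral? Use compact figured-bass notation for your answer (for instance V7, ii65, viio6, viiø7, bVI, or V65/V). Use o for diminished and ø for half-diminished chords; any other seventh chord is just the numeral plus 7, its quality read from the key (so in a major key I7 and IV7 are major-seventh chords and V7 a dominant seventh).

I7

The pitches C-E-G-B form a major seventh chord rooted on C.
In C major, C is the tonic; the diatonic major seventh chord there is I7.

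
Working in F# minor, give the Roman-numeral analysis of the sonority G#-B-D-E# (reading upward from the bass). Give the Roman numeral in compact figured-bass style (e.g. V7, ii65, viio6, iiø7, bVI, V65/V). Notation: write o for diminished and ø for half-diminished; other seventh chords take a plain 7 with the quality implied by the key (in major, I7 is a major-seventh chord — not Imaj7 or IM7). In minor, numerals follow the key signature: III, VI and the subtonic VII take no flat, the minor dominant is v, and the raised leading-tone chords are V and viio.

viio65

The pitches E#-G#-B-D form a fully diminished seventh chord rooted on E#.
In F# minor, E# is the leading tone; the diatonic fully diminished seventh chord there is viio7.
With G# in the bass the chord is in first inversion, so the figured bass is 65.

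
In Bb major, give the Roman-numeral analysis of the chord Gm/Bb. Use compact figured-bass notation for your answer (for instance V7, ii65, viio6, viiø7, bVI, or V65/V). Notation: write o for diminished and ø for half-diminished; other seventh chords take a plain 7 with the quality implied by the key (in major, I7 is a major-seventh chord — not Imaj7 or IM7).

The pitches G-Bb-D form a minor triad rooted on G.
In Bb major, G is the submediant; the diatonic minor triad there is vi.
With Bb in the bass the chord is in first inversion, so the figured bass is 6.

vi6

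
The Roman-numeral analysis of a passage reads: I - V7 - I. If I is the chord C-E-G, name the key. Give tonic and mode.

C major

The chord C is a major triad rooted on C; its label is I.
If C is scale degree 1 and the mode makes that degree carry a major triad, the tonic is C and the mode is major.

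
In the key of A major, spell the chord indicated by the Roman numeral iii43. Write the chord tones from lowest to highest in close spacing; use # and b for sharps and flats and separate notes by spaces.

G# B C# E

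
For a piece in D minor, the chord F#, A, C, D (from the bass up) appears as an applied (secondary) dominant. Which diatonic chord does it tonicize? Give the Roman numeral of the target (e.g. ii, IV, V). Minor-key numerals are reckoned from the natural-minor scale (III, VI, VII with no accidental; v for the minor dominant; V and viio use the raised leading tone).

The chord is a dominant seventh chord on D.
A dominant resolves down a perfect fifth: D → G. In D minor, G is scale degree 4, i.e. iv.

iv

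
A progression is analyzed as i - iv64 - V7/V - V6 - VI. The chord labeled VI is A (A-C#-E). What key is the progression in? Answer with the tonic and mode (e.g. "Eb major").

C# minor

The anchor chord is a major triad on A, labeled VI.
VI on A implies A is the submediant; that puts the tonic at C#, and the uppercase numeral fits minor mode.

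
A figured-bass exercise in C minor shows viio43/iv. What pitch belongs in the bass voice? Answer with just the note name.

Bb

The applied chord viio43/iv is rooted on E: E-G-Bb-Db.
The figure 43 means second inversion — the fifth is in the bass.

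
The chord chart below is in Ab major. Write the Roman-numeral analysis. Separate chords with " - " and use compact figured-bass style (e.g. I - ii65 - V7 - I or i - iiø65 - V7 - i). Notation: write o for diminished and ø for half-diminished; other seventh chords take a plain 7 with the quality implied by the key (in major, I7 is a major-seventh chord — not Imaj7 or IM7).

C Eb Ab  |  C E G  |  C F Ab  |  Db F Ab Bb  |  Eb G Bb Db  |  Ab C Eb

I6 - V/vi - vi64 - ii65 - V7 - I

C-Eb-Ab: root Ab is the tonic; major triad there is I6.
C-E-G: a major triad on C, the applied dominant of vi → V/vi.
C-F-Ab: root F is the submediant; minor triad there is vi64.
Db-F-Ab-Bb has root Bb, degree 2 in Ab major, so ii65.
Eb-G-Bb-Db: root Eb is the dominant; dominant seventh chord there is V7.
Ab-C-Eb: major triad on Ab = scale degree 1 → I.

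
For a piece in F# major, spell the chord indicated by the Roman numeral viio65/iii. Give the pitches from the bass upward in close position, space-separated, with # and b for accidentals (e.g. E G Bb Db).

viio65/iii is a secondary leading-tone chord. The target iii is A# in F# major; the applied chord is rooted a semitone below, on G##.
Building a fully diminished seventh chord on G## gives G##-B#-D#-F#.
The figured bass 65 indicates first inversion, placing the third (B#) in the bass: B#-D#-F#-G##.

B# D# F# G##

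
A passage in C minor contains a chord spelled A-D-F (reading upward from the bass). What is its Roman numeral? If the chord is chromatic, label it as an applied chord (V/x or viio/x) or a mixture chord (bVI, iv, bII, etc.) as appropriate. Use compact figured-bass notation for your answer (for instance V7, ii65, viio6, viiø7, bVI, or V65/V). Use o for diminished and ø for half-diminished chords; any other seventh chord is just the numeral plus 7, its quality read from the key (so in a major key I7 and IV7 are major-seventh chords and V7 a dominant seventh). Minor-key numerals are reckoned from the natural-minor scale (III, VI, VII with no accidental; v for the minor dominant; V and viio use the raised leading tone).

ii64

Stacked in thirds the chord is D-F-A: a minor triad on D.
D is the second degree of C minor. This is the minor supertonic, borrowed from the parallel major (the Dorian ii).
With A in the bass the chord is in second inversion, so the figured bass is 64.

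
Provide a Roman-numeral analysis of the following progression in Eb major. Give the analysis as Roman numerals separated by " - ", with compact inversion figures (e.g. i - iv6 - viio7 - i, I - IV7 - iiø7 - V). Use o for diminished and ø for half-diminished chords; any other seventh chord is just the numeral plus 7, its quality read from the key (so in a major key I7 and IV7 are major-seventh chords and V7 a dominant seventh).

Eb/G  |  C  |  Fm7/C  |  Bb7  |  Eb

Eb/G has root Eb, degree 1 in Eb major, so I6.
C is the secondary dominant of ii (major triad on C): V/ii.
Fm7/C: minor seventh chord on F = scale degree 2 → ii43.
Bb7: root Bb is the dominant; dominant seventh chord there is V7.
Eb: root Eb is the tonic; major triad there is I.

I6 - V/ii - ii43 - V7 - I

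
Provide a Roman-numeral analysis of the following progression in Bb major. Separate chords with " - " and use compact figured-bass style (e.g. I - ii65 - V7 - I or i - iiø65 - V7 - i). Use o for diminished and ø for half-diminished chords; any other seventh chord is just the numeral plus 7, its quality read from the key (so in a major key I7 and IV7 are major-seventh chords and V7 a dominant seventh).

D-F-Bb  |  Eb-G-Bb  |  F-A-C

I6 - IV - V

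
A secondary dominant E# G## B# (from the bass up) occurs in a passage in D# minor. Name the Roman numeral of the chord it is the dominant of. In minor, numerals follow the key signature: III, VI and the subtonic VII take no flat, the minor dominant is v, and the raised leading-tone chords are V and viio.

V

The chord is a major triad on E#.
A dominant resolves down a perfect fifth: E# → A#. In D# minor, A# is scale degree 5, i.e. V.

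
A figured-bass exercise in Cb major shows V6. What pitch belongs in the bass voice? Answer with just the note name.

Bb

V in Cb major has root Gb; the chord is Gb-Bb-Db.
The figure 6 means first inversion — the third is in the bass.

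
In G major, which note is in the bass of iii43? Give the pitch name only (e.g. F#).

iii in G major has root B; the chord is B-D-F#-A.
The figure 43 means second inversion — the fifth is in the bass.

F#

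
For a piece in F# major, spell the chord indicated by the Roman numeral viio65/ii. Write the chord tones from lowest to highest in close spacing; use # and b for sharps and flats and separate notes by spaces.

A# C# E F##

viio65/ii is a secondary leading-tone chord. The target ii is G# in F# major; the applied chord is rooted a semitone below, on F##.
Building a fully diminished seventh chord on F## gives F##-A#-C#-E.
The figured bass 65 indicates first inversion, placing the third (A#) in the bass: A#-C#-E-F##.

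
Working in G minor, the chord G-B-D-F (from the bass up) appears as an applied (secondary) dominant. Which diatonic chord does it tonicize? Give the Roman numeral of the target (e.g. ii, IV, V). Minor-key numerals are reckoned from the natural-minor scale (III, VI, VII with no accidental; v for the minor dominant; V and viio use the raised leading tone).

iv

The chord is a dominant seventh chord on G.
A dominant resolves down a perfect fifth: G → C. In G minor, C is scale degree 4, i.e. iv.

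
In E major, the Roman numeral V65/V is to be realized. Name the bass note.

A#

The applied chord V65/V is rooted on F#: F#-A#-C#-E.
The figure 65 means first inversion — the third is in the bass.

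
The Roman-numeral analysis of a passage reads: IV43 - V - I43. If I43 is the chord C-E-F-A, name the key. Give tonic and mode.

F major

The anchor chord is a major seventh chord on F, labeled I43.
If F is scale degree 1 and the mode makes that degree carry a major seventh chord, the tonic is F and the mode is major.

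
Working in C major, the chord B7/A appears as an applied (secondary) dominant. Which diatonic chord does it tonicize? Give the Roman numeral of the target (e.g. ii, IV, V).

The chord is a dominant seventh chord on B.
A dominant resolves down a perfect fifth: B → E. In C major, E is scale degree 3, i.e. iii.

iii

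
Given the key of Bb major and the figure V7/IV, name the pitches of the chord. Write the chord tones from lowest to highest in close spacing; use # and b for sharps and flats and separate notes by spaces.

The slash means an applied dominant: we want the dominant of IV. In Bb major, IV is Eb major, and its dominant is built on Bb.
Building a dominant seventh chord on Bb gives Bb-D-F-Ab.

Bb D F Ab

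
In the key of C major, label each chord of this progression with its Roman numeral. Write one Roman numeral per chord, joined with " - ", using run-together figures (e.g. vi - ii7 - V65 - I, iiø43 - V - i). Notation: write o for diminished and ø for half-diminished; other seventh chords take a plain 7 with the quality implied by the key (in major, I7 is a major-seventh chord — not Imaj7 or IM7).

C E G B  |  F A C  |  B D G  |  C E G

I7 - IV - V6 - I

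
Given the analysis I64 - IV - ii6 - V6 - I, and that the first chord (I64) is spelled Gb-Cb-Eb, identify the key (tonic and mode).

The anchor chord is a major triad on Cb, labeled I64.
If Cb is scale degree 1 and the mode makes that degree carry a major triad, the tonic is Cb and the mode is major.

Cb major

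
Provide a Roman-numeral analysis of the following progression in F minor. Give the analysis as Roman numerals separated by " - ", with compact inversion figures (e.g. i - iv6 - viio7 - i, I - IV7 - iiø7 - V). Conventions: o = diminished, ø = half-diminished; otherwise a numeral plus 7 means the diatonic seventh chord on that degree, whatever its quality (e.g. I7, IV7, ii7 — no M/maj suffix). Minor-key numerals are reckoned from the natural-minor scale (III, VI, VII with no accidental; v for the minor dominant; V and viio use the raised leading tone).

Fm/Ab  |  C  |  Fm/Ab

i6 - V - i6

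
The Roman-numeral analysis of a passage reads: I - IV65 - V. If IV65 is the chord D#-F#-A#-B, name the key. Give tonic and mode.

F# major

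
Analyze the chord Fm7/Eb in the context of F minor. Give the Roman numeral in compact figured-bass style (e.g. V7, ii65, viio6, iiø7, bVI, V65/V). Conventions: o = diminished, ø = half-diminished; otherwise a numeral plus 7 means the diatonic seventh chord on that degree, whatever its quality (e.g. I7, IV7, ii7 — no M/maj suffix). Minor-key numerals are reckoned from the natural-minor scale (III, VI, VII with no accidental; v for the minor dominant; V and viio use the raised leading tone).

i42

The pitches F-Ab-C-Eb form a minor seventh chord rooted on F.
In F minor, F is the tonic; the diatonic minor seventh chord there is i7.
With Eb in the bass the chord is in third inversion, so the figured bass is 42.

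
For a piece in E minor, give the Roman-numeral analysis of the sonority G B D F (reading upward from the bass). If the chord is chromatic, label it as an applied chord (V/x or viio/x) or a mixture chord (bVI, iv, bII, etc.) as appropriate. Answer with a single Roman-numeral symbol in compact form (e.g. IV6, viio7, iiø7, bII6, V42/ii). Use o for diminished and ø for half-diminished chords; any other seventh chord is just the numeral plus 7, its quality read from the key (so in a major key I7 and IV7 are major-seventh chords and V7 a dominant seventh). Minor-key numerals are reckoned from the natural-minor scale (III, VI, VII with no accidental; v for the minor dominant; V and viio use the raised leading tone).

The pitches G-B-D-F form a dominant seventh chord rooted on G.
G is not a diatonic chord root with this quality in E minor, but it lies a perfect fifth above C (VI), so the chord functions as an applied dominant of VI.

V7/VI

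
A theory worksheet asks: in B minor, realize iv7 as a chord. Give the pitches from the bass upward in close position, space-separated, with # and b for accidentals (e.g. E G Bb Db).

E G B D

The numeral's case and figure indicate a minor seventh chord. In B minor its root, the subdominant, is E.
That chord is spelled E-G-B-D.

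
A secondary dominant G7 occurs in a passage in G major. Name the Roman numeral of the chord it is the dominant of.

IV

The chord is a dominant seventh chord on G.
A dominant resolves down a perfect fifth: G → C. In G major, C is scale degree 4, i.e. IV.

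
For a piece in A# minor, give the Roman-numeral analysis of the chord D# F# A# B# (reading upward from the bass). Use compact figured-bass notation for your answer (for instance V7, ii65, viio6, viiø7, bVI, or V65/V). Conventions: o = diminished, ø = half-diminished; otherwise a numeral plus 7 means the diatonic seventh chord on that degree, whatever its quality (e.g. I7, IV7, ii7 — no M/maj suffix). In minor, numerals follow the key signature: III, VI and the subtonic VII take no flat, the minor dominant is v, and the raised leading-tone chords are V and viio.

The pitches B#-D#-F#-A# form a half-diminished seventh chord rooted on B#.
B# is scale degree 2 in A# minor, and a half-diminished seventh chord on that degree is written iiø7.
With D# in the bass the chord is in first inversion, so the figured bass is 65.

iiø65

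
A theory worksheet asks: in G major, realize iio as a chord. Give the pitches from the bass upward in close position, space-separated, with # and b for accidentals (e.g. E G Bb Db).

iio is the diminished supertonic triad, borrowed from the parallel minor. In G major that root is A.
So the chord is A-C-Eb.

A C Eb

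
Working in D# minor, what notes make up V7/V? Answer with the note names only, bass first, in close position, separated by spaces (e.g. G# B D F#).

E# G## B# D#

The slash means an applied dominant: we want the dominant of V. In D# minor, V is A# major, and its dominant is built on E#.
Building a dominant seventh chord on E# gives E#-G##-B#-D#.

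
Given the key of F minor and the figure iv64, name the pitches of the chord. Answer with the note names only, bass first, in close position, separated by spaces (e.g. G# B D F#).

F Bb Db

The numeral's case and figure indicate a minor triad. In F minor its root, the fourth degree, is Bb.
That chord is spelled Bb-Db-F.
With the 64 figure the chord is in second inversion; from the bass F upward in close position it reads F-Bb-Db.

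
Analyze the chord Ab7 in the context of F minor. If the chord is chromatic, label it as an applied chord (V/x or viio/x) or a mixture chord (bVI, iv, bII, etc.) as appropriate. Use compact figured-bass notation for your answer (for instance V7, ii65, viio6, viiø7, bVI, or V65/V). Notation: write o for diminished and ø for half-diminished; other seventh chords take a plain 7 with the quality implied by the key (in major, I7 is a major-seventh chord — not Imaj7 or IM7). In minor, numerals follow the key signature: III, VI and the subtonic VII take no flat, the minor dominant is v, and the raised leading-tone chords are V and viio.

The pitches Ab-C-Eb-Gb form a dominant seventh chord rooted on Ab.
Ab is not a diatonic chord root with this quality in F minor, but it lies a perfect fifth above Db (VI), so the chord functions as an applied dominant of VI.

V7/VI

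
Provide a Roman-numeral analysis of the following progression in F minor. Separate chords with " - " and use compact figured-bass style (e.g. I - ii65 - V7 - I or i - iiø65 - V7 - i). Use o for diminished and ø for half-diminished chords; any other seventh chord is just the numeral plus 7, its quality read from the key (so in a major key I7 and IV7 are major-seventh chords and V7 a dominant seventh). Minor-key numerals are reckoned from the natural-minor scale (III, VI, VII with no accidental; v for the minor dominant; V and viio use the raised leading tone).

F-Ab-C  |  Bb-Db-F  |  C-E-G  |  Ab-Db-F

F-Ab-C has root F, degree 1 in F minor, so i.
Bb-Db-F has root Bb, degree 4 in F minor, so iv.
C-E-G: root C is the dominant; major triad there is V.
Ab-Db-F: major triad on Db = scale degree 6 → VI64.

i - iv - V - VI64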